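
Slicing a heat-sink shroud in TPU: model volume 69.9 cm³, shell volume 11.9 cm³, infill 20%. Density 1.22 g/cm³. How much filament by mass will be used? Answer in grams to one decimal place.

28.7 g

Volume inside the shell: 69.9 − 11.9 → 58 cm³.
Deposited infill = 0.20 × 58 = 11.6 cm³.
Total printed volume: 11.9 + 11.6 → 23.5 cm³.
Mass: 23.5 × 1.22 → 28.67 g.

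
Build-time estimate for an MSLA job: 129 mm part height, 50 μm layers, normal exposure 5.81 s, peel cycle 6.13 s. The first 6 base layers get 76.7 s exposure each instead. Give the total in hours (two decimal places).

8.68 hours

Number of layers: 129 / 0.05 → 2580 (rounded up).
Burn-in layers = 6 × (76.7 + 6.13), so 496.98 s.
Remaining layers: 2574 × (5.81 + 6.13) → 30733.56 s.
Sum: 496.98 + 30733.56 = 31230.54 s → 8.68 hours.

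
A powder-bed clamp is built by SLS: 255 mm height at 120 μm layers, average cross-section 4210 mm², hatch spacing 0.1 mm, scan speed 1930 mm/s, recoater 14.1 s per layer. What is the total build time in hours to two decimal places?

Number of layers: 255 / 0.12 → 2125 (rounded up).
Per-layer scan distance = 4210 / 0.1, so 42100 mm.
Laser time per layer: 42100 / 1930 → 21.8135 s.
Per-layer time = 21.8135 + 14.1 = 35.9135 s.
2125 layers × 35.9135 s/layer = 76316.1875 s, i.e. 21.20 hours.

21.20 hours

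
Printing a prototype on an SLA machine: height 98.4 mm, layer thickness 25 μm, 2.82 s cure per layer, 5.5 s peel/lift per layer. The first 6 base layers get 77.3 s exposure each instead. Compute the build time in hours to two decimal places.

9.22 hours

Layers = ⌈98.4/0.025⌉ = 3936.
Burn-in layers: 6 × (77.3 + 5.5) → 496.8 s.
Regular layers = 3930 × (2.82 + 5.5), so 32697.6 s.
Total = 496.8 + 32697.6 = 33194.4 s = 9.22 hours.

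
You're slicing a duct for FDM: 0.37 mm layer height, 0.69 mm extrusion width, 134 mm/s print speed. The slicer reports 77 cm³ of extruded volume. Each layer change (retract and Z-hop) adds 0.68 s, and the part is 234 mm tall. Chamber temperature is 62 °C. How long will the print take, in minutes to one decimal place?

Extrusion cross-section: 0.37 × 0.69 → 0.2553 mm².
Toolpath length = 77 cm³ / 0.2553 mm² = 77000 / 0.2553 = 301606 mm.
Print-move time = 301606 / 134, so 2250.8 s.
Layers = ⌈234/0.37⌉ = 633.
Layer-change overhead = 633 × 0.68, so 430.44 s.
Altogether 2250.8 + 430.44 = 2681.24 s, i.e. 44.7 minutes.

44.7 minutes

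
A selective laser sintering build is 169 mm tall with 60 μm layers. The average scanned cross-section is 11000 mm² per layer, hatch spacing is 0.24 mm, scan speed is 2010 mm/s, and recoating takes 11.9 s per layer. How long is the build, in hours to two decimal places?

27.15 hours

Number of layers: 169 / 0.06 → 2817 (rounded up).
Per-layer scan distance = 11000 / 0.24, so 45833.3 mm.
Per-layer scan time = 45833.3 / 2010, so 22.8026 s.
Time per layer = 22.8026 + 11.9 = 34.7026 s.
Total: 2817 × 34.7026 s = 97757.2242 s → 27.15 hours.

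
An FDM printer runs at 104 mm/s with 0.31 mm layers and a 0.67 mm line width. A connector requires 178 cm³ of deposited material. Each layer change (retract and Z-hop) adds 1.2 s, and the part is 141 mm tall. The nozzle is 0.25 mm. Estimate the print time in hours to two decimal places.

2.44 hours

Line area = 0.31 × 0.67 = 0.2077 mm².
Toolpath length = 178 cm³ / 0.2077 mm² = 178000 / 0.2077 = 857005.3 mm.
Print-move time = 857005.3 / 104, so 8240.4 s.
Layer count = ceil(141 / 0.31) = 455.
Z-hop total = 455 × 1.2 = 546 s.
Altogether 8240.4 + 546 = 8786.4 s, i.e. 2.44 hours.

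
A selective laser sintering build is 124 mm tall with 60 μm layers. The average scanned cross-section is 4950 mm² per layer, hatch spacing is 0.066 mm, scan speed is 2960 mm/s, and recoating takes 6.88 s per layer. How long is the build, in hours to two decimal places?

18.50 hours

Number of layers: 124 / 0.06 → 2067 (rounded up).
Scan path per layer = 4950 / 0.066, so 75000 mm.
Scan time per layer: 75000 / 2960 → 25.3378 s.
Time per layer = 25.3378 + 6.88 = 32.2178 s.
Total: 2067 × 32.2178 s = 66594.1926 s → 18.50 hours.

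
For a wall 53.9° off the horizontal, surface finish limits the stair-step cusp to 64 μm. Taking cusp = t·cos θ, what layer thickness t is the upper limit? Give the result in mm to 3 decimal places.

Layer height = cusp / cos(53.9°) = 0.064 / 0.5892 = 0.109 mm.

0.109 mm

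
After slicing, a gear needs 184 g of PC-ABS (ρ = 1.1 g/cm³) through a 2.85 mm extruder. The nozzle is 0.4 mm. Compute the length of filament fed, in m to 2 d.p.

26.22 m

Volume = 184 g / 1.1 g·cm⁻³ = 167.2727 cm³ = 167272.7 mm³.
Filament cross-section = π × (2.85/2)² = 6.3794 mm².
Length = 167272.7 / 6.3794 = 26220.76 mm = 26.22 m.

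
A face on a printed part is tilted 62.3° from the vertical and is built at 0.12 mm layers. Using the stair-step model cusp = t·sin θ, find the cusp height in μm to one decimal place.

h_c = t·sin θ = 0.12 × 0.8854 = 0.106248 mm (106.2 μm).

106.2 μm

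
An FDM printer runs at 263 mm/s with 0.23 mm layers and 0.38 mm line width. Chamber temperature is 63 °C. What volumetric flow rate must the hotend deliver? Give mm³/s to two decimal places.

Bead cross-section: 0.23 × 0.38 → 0.0874 mm².
Q = v·A = 263 × 0.0874 = 22.99 mm³/s.

22.99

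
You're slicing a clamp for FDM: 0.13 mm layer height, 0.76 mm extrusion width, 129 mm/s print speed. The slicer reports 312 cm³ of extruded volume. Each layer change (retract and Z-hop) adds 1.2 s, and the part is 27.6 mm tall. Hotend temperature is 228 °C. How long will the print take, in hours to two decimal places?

Extrusion cross-section = 0.13 × 0.76 = 0.0988 mm².
Total extruded path = 312000/0.0988 = 3157894.7 mm.
Extrusion time = 3157894.7 / 129 = 24479.8 s.
Layers = ⌈27.6/0.13⌉ = 213.
Non-print overhead = 213 × 1.2, so 255.6 s.
Altogether 24479.8 + 255.6 = 24735.4 s, i.e. 6.87 hours.

6.87 hours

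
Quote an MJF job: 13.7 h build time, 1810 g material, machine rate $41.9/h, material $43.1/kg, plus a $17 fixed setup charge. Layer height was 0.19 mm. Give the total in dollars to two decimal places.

Time charge: 41.9 × 13.7 → $574.03.
Feedstock cost = 43.1 × 1810/1000, so $78.011.
Adding setup: 574.03 + 78.011 + 17 → 669.041 ≈ $669.04.

$669.04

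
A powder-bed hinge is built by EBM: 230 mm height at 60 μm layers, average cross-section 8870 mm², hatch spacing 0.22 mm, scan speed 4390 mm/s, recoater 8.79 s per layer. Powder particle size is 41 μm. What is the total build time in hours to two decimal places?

19.14 hours

Number of layers: 230 / 0.06 → 3834 (rounded up).
Hatch length per layer = 8870 / 0.22 = 40318.2 mm.
Scan time per layer = 40318.2 / 4390 = 9.1841 s.
Layer cycle = 9.1841 + 8.79 = 17.9741 s.
Build time = 3834 × 17.9741 = 68912.6994 s = 19.14 hours.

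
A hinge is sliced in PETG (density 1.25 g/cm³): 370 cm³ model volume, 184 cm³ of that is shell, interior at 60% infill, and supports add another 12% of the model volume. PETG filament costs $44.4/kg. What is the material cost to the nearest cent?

$18.87

Volume inside the shell = 370 − 184 = 186 cm³.
Infill volume = 0.60 × 186 = 111.6 cm³.
Support: 0.12 × 370 → 44.4 cm³.
Total extruded = 184 + 111.6 + 44.4 = 340 cm³.
Mass: 340 × 1.25 → 425 g.
Cost = 425 g / 1000 × $44.4/kg = $18.87.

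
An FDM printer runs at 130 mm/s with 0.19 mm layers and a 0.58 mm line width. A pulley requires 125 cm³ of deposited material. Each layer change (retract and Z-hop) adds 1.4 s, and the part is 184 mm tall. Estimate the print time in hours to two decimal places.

2.80 hours

Extrusion cross-section = 0.19 × 0.58 = 0.1102 mm².
Total extruded path = 125000/0.1102 = 1134301.3 mm.
Print-move time: 1134301.3 / 130 → 8725.4 s.
Number of layers: 184 / 0.19 → 969 (rounded up).
Non-print overhead: 969 × 1.4 → 1356.6 s.
Total = 8725.4 + 1356.6 = 10082 s = 2.80 hours.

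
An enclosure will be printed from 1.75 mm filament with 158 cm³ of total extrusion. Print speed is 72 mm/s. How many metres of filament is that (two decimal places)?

A = π r² = π × 0.875² = 2.4053 mm².
L = 158000 mm³ / 2.4053 mm² = 65688.27 mm, i.e. 65.69 m.

65.69 m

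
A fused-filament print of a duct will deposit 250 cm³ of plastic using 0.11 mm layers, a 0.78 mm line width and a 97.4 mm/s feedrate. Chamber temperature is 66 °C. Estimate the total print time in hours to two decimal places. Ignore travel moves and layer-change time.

Extrusion cross-section: 0.11 × 0.78 → 0.0858 mm².
Total extruded path = 250000/0.0858 = 2913752.9 mm.
Print-move time: 2913752.9 / 97.4 → 29915.3 s.
29915.3 s = 8.31 hours.

8.31 hours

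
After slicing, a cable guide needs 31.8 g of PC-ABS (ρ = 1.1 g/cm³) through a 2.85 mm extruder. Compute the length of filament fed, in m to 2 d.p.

Extruded volume: 31.8/1.1 = 28.9091 cm³ (28909.1 mm³).
Filament cross-section = π × (2.85/2)² = 6.3794 mm².
L = V/A = 28909.1/6.3794 = 4531.63 mm → 4.53 m.

4.53 m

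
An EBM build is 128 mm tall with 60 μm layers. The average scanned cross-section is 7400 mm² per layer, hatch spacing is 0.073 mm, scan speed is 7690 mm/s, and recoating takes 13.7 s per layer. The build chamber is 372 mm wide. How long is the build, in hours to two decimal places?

Layer count = ceil(128 / 0.06) = 2134.
Per-layer scan distance = 7400 / 0.073, so 101369.9 mm.
Per-layer scan time = 101369.9 / 7690, so 13.182 s.
Per-layer time = 13.182 + 13.7 = 26.882 s.
Total: 2134 × 26.882 s = 57366.188 s → 15.94 hours.

15.94 hours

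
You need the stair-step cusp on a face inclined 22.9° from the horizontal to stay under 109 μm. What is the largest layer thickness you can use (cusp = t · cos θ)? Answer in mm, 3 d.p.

0.118 mm

t = h_c / cos θ = 0.109 / 0.9212 = 0.118 mm.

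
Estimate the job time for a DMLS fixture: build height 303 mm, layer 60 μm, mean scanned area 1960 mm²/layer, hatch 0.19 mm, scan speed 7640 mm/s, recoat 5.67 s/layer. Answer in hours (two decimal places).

9.85 hours

Layers = ⌈303/0.06⌉ = 5050.
Per-layer scan distance = 1960 / 0.19 = 10315.8 mm.
Per-layer scan time = 10315.8 / 7640 = 1.3502 s.
Layer cycle = 1.3502 + 5.67, so 7.0202 s.
5050 layers × 7.0202 s/layer = 35452.01 s, i.e. 9.85 hours.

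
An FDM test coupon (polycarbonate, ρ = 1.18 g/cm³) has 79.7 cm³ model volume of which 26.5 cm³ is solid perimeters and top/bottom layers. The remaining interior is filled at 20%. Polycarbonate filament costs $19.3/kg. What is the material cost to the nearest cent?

$0.85

Interior volume = 79.7 − 26.5 = 53.2 cm³.
Deposited infill = 0.20 × 53.2, so 10.64 cm³.
Deposited volume: 26.5 + 10.64 → 37.14 cm³.
Mass = 37.14 × 1.18 = 43.8252 g.
At $19.3/kg: 43.8252/1000 × 19.3 = $0.85.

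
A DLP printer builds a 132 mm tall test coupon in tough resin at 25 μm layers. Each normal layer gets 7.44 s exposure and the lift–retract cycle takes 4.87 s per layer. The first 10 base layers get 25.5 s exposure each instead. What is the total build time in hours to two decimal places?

Number of layers: 132 / 0.025 → 5280 (rounded up).
Burn-in layers: 10 × (25.5 + 4.87) → 303.7 s.
Normal layers = 5270 × (7.44 + 4.87), so 64873.7 s.
Total = 303.7 + 64873.7 = 65177.4 s = 18.10 hours.

18.10 hours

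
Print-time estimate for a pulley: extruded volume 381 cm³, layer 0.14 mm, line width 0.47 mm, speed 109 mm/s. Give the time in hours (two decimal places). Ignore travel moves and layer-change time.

14.76 hours

Bead cross-section = 0.14 × 0.47 = 0.0658 mm².
Path length: 381000 mm³ / 0.0658 mm² → 5790273.6 mm.
Time extruding = 5790273.6 / 109 = 53121.8 s.
In the requested units: 53121.8 s = 14.76 hours.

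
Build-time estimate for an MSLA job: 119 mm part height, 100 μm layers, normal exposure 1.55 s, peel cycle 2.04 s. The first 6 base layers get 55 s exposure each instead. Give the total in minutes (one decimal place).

76.5 minutes

Layers = ⌈119/0.1⌉ = 1190.
Base layers = 6 × (55 + 2.04) = 342.24 s.
Regular layers: 1184 × (1.55 + 2.04) → 4250.56 s.
Sum: 342.24 + 4250.56 = 4592.8 s → 76.5 minutes.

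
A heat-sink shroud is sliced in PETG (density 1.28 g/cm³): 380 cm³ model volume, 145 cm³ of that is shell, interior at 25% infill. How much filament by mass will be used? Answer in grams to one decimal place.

Interior volume: 380 − 145 → 235 cm³.
Deposited infill = 0.25 × 235 = 58.75 cm³.
Total printed volume: 145 + 58.75 → 203.75 cm³.
Mass: 203.75 × 1.28 → 260.8 g.

260.8 g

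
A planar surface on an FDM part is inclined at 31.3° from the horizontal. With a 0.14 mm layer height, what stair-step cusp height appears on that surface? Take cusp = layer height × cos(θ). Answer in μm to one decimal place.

119.6 μm

Cusp = layer height × cos(31.3°) = 0.14 × 0.8545 = 0.11963 mm = 119.6 μm.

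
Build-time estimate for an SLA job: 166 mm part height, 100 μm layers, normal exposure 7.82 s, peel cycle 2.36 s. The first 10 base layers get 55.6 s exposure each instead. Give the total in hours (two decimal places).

4.83 hours

Number of layers: 166 / 0.1 → 1660 (rounded up).
Base layers: 10 × (55.6 + 2.36) → 579.6 s.
Remaining layers: 1650 × (7.82 + 2.36) → 16797 s.
Sum: 579.6 + 16797 = 17376.6 s → 4.83 hours.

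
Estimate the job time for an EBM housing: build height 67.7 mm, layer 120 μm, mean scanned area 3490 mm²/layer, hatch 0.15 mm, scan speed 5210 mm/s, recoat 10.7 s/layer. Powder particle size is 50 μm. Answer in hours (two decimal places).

2.38 hours

Layers = ⌈67.7/0.12⌉ = 565.
Hatch length per layer = 3490 / 0.15 = 23266.7 mm.
Per-layer scan time: 23266.7 / 5210 → 4.4658 s.
Layer cycle: 4.4658 + 10.7 → 15.1658 s.
Build time = 565 × 15.1658 = 8568.677 s = 2.38 hours.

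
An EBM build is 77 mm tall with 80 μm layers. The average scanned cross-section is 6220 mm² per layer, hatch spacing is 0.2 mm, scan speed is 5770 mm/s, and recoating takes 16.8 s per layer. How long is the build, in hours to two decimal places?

5.94 hours

Layer count = ceil(77 / 0.08) = 963.
Per-layer scan distance = 6220 / 0.2 = 31100 mm.
Beam time per layer = 31100 / 5770 = 5.3899 s.
Layer cycle = 5.3899 + 16.8, so 22.1899 s.
Build time = 963 × 22.1899 = 21368.8737 s = 5.94 hours.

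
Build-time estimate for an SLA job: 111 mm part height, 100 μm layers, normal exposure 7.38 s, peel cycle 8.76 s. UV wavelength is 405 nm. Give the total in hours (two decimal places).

4.98 hours

Layer count = ceil(111 / 0.1) = 1110.
Each layer takes: 7.38 + 8.76 → 16.14 s.
Total = 1110 × 16.14 = 17915.4 s = 4.98 hours.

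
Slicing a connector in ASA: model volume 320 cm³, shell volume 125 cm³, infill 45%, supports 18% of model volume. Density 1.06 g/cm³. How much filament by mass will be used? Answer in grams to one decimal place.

Infill region: 320 − 125 → 195 cm³.
Infill volume = 0.45 × 195 = 87.75 cm³.
Support = 0.18 × 320, so 57.6 cm³.
Total extruded = 125 + 87.75 + 57.6 = 270.35 cm³.
Mass = 270.35 × 1.06, so 286.571 g.

286.6 g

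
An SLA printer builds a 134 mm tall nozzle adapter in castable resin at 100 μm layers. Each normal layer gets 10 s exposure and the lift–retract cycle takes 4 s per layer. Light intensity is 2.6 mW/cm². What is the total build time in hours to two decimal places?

Layers = ⌈134/0.1⌉ = 1340.
Per-layer time = 10 + 4, so 14 s.
Build time: 1340 × 14 s = 18760 s, i.e. 5.21 hours.

5.21 hours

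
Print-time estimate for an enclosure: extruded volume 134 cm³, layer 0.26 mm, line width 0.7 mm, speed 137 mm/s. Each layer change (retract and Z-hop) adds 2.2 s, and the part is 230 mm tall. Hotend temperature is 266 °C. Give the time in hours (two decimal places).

Line area = 0.26 × 0.7 = 0.182 mm².
Path length: 134000 mm³ / 0.182 mm² → 736263.7 mm.
Print-move time = 736263.7 / 137 = 5374.2 s.
Layers = ⌈230/0.26⌉ = 885.
Non-print overhead = 885 × 2.2, so 1947 s.
Altogether 5374.2 + 1947 = 7321.2 s, i.e. 2.03 hours.

2.03 hours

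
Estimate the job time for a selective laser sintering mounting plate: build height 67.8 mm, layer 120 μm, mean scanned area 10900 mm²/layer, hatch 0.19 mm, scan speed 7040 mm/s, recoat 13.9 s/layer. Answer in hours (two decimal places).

Layers = ⌈67.8/0.12⌉ = 565.
Hatch length per layer: 10900 / 0.19 → 57368.4 mm.
Laser time per layer = 57368.4 / 7040 = 8.1489 s.
Time per layer: 8.1489 + 13.9 → 22.0489 s.
Total: 565 × 22.0489 s = 12457.6285 s → 3.46 hours.

3.46 hours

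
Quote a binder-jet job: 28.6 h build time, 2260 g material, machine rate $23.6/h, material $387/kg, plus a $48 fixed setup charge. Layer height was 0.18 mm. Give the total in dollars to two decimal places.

Time charge: 23.6 × 28.6 → $674.96.
Material cost: 387 × 2260/1000 → $874.62.
Total = 674.96 + 874.62 + 48 = $1597.58.

$1597.58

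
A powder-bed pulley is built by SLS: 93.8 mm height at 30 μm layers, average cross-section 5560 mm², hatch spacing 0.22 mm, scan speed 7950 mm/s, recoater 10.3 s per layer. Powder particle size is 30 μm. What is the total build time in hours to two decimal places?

Number of layers: 93.8 / 0.03 → 3127 (rounded up).
Scan path per layer = 5560 / 0.22, so 25272.7 mm.
Scan time per layer = 25272.7 / 7950 = 3.179 s.
Layer cycle = 3.179 + 10.3, so 13.479 s.
3127 layers × 13.479 s/layer = 42148.833 s, i.e. 11.71 hours.

11.71 hours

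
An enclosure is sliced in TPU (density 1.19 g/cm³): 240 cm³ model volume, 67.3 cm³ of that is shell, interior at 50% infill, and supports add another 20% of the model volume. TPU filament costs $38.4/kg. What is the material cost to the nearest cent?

Interior volume = 240 − 67.3 = 172.7 cm³.
Infill volume = 0.50 × 172.7, so 86.35 cm³.
Support = 0.20 × 240, so 48 cm³.
Total printed volume: 67.3 + 86.35 + 48 → 201.65 cm³.
Mass = 201.65 × 1.19 = 239.9635 g.
At $38.4/kg: 239.9635/1000 × 38.4 = $9.21.

$9.21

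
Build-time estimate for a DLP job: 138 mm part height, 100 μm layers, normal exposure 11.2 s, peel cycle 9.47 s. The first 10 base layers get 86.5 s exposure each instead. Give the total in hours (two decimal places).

Layers = ⌈138/0.1⌉ = 1380.
Base layers = 10 × (86.5 + 9.47), so 959.7 s.
Remaining layers: 1370 × (11.2 + 9.47) → 28317.9 s.
Total = 959.7 + 28317.9 = 29277.6 s = 8.13 hours.

8.13 hours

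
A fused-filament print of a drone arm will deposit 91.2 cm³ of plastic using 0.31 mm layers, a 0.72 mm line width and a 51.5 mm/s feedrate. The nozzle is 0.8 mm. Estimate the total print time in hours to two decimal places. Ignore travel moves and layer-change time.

Extrusion cross-section = 0.31 × 0.72, so 0.2232 mm².
Path length: 91200 mm³ / 0.2232 mm² → 408602.2 mm.
Time extruding = 408602.2 / 51.5, so 7934 s.
That's 7934 s → 2.20 hours.

2.20 hours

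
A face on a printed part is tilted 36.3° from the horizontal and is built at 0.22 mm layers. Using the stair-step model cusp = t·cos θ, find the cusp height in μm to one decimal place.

177.3 μm

h_c = t·cos θ = 0.22 × 0.8059 = 0.177298 mm (177.3 μm).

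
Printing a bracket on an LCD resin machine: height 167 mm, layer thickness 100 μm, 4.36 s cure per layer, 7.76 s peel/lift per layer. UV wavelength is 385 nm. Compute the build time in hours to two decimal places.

Number of layers: 167 / 0.1 → 1670 (rounded up).
Per-layer time = 4.36 + 7.76 = 12.12 s.
Total = 1670 × 12.12 = 20240.4 s = 5.62 hours.

5.62 hours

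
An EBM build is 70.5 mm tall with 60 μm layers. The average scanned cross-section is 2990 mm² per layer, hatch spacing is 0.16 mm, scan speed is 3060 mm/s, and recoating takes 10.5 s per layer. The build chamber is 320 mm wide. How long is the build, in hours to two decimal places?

5.42 hours

Layers = ⌈70.5/0.06⌉ = 1175.
Scan path per layer: 2990 / 0.16 → 18687.5 mm.
Per-layer scan time = 18687.5 / 3060 = 6.107 s.
Time per layer = 6.107 + 10.5, so 16.607 s.
Build time = 1175 × 16.607 = 19513.225 s = 5.42 hours.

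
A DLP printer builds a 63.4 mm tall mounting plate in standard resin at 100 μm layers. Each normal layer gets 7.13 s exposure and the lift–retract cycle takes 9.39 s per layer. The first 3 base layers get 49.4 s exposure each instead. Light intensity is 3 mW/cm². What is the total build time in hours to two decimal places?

Number of layers: 63.4 / 0.1 → 634 (rounded up).
Base layers = 3 × (49.4 + 9.39), so 176.37 s.
Normal layers: 631 × (7.13 + 9.39) → 10424.12 s.
Sum: 176.37 + 10424.12 = 10600.49 s → 2.94 hours.

2.94 hours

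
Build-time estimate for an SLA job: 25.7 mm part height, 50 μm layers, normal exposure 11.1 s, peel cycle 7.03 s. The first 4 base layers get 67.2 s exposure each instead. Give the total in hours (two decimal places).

Layer count = ceil(25.7 / 0.05) = 514.
Burn-in layers: 4 × (67.2 + 7.03) → 296.92 s.
Regular layers: 510 × (11.1 + 7.03) → 9246.3 s.
Sum: 296.92 + 9246.3 = 9543.22 s → 2.65 hours.

2.65 hours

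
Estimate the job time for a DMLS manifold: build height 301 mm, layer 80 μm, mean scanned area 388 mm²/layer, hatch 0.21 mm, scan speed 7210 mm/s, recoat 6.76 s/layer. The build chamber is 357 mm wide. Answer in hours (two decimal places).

7.33 hours

Layers = ⌈301/0.08⌉ = 3763.
Per-layer scan distance = 388 / 0.21 = 1847.6 mm.
Per-layer scan time = 1847.6 / 7210 = 0.2563 s.
Time per layer = 0.2563 + 6.76, so 7.0163 s.
3763 layers × 7.0163 s/layer = 26402.3369 s, i.e. 7.33 hours.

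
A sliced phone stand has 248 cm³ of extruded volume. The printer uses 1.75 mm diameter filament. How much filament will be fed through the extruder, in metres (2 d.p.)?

103.11 m

A = π r² = π × 0.875² = 2.4053 mm².
Length = 248 cm³ / 2.4053 mm² = 248000 / 2.4053 = 103105.64 mm = 103.11 m.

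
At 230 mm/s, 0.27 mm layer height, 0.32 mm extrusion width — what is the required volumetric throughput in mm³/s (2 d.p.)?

19.87

Bead cross-section: 0.27 × 0.32 → 0.0864 mm².
Q = v·A = 230 × 0.0864 = 19.87 mm³/s.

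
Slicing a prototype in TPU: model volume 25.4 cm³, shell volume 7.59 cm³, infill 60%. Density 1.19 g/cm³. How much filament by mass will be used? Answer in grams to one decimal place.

21.7 g

Infill region = 25.4 − 7.59, so 17.81 cm³.
Infill volume = 0.60 × 17.81 = 10.686 cm³.
Total extruded = 7.59 + 10.686 = 18.276 cm³.
Mass = 18.276 × 1.19, so 21.74844 g.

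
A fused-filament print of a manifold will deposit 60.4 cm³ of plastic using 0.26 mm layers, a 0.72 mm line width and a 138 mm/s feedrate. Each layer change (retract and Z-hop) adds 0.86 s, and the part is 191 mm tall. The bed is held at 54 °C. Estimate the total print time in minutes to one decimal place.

49.5 minutes

Extrusion cross-section = 0.26 × 0.72 = 0.1872 mm².
Path length: 60400 mm³ / 0.1872 mm² → 322649.6 mm.
Extrusion time = 322649.6 / 138 = 2338 s.
Layer count = ceil(191 / 0.26) = 735.
Z-hop total = 735 × 0.86 = 632.1 s.
Altogether 2338 + 632.1 = 2970.1 s, i.e. 49.5 minutes.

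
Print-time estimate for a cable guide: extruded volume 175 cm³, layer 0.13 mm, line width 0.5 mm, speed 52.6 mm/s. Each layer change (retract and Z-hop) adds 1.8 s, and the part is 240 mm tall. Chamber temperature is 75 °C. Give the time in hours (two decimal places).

15.14 hours

Line area = 0.13 × 0.5, so 0.065 mm².
Path length: 175000 mm³ / 0.065 mm² → 2692307.7 mm.
Print-move time: 2692307.7 / 52.6 → 51184.6 s.
Layer count = ceil(240 / 0.13) = 1847.
Layer-change overhead = 1847 × 1.8, so 3324.6 s.
Altogether 51184.6 + 3324.6 = 54509.2 s, i.e. 15.14 hours.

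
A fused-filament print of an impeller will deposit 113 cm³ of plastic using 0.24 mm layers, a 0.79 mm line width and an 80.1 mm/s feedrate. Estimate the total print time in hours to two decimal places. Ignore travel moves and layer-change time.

Extrusion cross-section: 0.24 × 0.79 → 0.1896 mm².
Toolpath length = 113 cm³ / 0.1896 mm² = 113000 / 0.1896 = 595991.6 mm.
Extrusion time = 595991.6 / 80.1 = 7440.6 s.
Converting: 7440.6 s = 2.07 hours.

2.07 hours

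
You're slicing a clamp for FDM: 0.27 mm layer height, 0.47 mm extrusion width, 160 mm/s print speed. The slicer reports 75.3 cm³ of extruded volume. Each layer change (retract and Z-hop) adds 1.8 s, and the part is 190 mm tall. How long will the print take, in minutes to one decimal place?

82.9 minutes

Bead cross-section = 0.27 × 0.47 = 0.1269 mm².
Toolpath length = 75.3 cm³ / 0.1269 mm² = 75300 / 0.1269 = 593380.6 mm.
Extrusion time = 593380.6 / 160 = 3708.6 s.
Layer count = ceil(190 / 0.27) = 704.
Non-print overhead = 704 × 1.8 = 1267.2 s.
Altogether 3708.6 + 1267.2 = 4975.8 s, i.e. 82.9 minutes.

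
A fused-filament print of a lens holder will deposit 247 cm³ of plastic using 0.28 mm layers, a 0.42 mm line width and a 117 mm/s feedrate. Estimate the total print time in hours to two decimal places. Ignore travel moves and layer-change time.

4.99 hours

Extrusion cross-section = 0.28 × 0.42, so 0.1176 mm².
Toolpath length = 247 cm³ / 0.1176 mm² = 247000 / 0.1176 = 2100340.1 mm.
Extrusion time = 2100340.1 / 117, so 17951.6 s.
17951.6 s = 4.99 hours.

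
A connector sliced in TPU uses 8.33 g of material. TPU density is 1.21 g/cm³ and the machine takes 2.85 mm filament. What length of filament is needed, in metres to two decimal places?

1.08 m

Volume = 8.33 g / 1.21 g·cm⁻³ = 6.8843 cm³ = 6884.3 mm³.
Cross-section of 2.85 mm filament: π·(2.85/2)² = 6.3794 mm².
Length = 6884.3 / 6.3794 = 1079.15 mm = 1.08 m.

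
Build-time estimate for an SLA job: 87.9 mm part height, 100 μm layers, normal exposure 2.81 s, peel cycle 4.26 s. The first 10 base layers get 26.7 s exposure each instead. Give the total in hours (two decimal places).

Layers = ⌈87.9/0.1⌉ = 879.
Base layers = 10 × (26.7 + 4.26), so 309.6 s.
Normal layers = 869 × (2.81 + 4.26), so 6143.83 s.
Sum: 309.6 + 6143.83 = 6453.43 s → 1.79 hours.

1.79 hours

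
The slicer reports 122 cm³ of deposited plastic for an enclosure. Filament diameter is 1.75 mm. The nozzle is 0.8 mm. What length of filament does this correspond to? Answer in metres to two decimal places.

A = π r² = π × 0.875² = 2.4053 mm².
L = 122000 mm³ / 2.4053 mm² = 50721.32 mm, i.e. 50.72 m.

50.72 m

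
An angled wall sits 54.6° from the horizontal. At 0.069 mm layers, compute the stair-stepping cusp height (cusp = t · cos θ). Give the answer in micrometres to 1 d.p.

h_c = t·cos θ = 0.069 × 0.5793 = 0.039972 mm (40.0 μm).

40.0 μm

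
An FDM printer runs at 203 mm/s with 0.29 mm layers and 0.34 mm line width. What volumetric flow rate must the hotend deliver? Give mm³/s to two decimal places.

Extrusion cross-section: 0.29 × 0.34 → 0.0986 mm².
Q = v·A = 203 × 0.0986 = 20.02 mm³/s.

20.02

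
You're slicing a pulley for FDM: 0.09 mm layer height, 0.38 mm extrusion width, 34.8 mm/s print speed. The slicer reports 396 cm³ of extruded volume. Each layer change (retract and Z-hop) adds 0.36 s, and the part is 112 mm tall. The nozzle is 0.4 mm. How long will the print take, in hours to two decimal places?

92.55 hours

Bead cross-section = 0.09 × 0.38, so 0.0342 mm².
Toolpath length = 396 cm³ / 0.0342 mm² = 396000 / 0.0342 = 11578947.4 mm.
Extrusion time = 11578947.4 / 34.8, so 332728.4 s.
Layers = ⌈112/0.09⌉ = 1245.
Non-print overhead = 1245 × 0.36, so 448.2 s.
Altogether 332728.4 + 448.2 = 333176.6 s, i.e. 92.55 hours.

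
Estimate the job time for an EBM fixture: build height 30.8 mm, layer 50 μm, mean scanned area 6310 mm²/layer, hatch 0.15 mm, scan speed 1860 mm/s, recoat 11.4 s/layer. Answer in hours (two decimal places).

Number of layers: 30.8 / 0.05 → 616 (rounded up).
Hatch length per layer = 6310 / 0.15 = 42066.7 mm.
Beam time per layer = 42066.7 / 1860 = 22.6165 s.
Time per layer: 22.6165 + 11.4 → 34.0165 s.
616 layers × 34.0165 s/layer = 20954.164 s, i.e. 5.82 hours.

5.82 hours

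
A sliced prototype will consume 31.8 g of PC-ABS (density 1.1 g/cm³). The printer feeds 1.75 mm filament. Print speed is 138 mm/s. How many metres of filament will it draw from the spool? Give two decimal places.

12.02 m

Extruded volume: 31.8/1.1 = 28.9091 cm³ (28909.1 mm³).
A = π r² = π × 0.875² = 2.4053 mm².
L = V/A = 28909.1/2.4053 = 12018.92 mm → 12.02 m.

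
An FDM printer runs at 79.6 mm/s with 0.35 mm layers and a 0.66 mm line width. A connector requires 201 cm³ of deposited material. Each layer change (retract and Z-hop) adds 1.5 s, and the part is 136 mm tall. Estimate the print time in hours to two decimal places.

3.20 hours

Bead cross-section = 0.35 × 0.66 = 0.231 mm².
Toolpath length = 201 cm³ / 0.231 mm² = 201000 / 0.231 = 870129.9 mm.
Time extruding = 870129.9 / 79.6, so 10931.3 s.
Layer count = ceil(136 / 0.35) = 389.
Z-hop total: 389 × 1.5 → 583.5 s.
Altogether 10931.3 + 583.5 = 11514.8 s, i.e. 3.20 hours.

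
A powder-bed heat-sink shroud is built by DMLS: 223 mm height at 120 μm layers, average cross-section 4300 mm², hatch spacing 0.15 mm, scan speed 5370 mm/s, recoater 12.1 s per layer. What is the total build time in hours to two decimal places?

9.00 hours

Layer count = ceil(223 / 0.12) = 1859.
Per-layer scan distance = 4300 / 0.15 = 28666.7 mm.
Per-layer scan time = 28666.7 / 5370, so 5.3383 s.
Layer cycle = 5.3383 + 12.1, so 17.4383 s.
1859 layers × 17.4383 s/layer = 32417.7997 s, i.e. 9.00 hours.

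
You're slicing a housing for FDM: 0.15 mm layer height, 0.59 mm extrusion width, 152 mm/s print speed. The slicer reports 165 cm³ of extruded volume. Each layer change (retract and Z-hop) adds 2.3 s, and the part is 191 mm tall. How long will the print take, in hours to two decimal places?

4.22 hours

Bead cross-section: 0.15 × 0.59 → 0.0885 mm².
Total extruded path = 165000/0.0885 = 1864406.8 mm.
Print-move time = 1864406.8 / 152 = 12265.8 s.
Layer count = ceil(191 / 0.15) = 1274.
Layer-change overhead: 1274 × 2.3 → 2930.2 s.
Total = 12265.8 + 2930.2 = 15196 s = 4.22 hours.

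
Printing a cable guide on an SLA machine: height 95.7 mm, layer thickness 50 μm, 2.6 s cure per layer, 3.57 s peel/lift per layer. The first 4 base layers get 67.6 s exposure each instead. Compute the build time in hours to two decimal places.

Layer count = ceil(95.7 / 0.05) = 1914.
Bottom layers: 4 × (67.6 + 3.57) → 284.68 s.
Remaining layers = 1910 × (2.6 + 3.57) = 11784.7 s.
Total = 284.68 + 11784.7 = 12069.38 s = 3.35 hours.

3.35 hours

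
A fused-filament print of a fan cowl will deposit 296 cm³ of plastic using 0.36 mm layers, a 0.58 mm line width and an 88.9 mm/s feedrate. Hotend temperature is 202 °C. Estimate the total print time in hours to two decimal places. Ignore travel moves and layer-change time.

Extrusion cross-section: 0.36 × 0.58 → 0.2088 mm².
Path length: 296000 mm³ / 0.2088 mm² → 1417624.5 mm.
Extrusion time: 1417624.5 / 88.9 → 15946.3 s.
Converting: 15946.3 s = 4.43 hours.

4.43 hours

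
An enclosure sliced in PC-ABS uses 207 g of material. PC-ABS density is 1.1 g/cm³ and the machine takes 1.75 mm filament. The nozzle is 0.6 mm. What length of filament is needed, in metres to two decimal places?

Extruded volume: 207/1.1 = 188.1818 cm³ (188181.8 mm³).
Cross-section of 1.75 mm filament: π·(1.75/2)² = 2.4053 mm².
L = V/A = 188181.8/2.4053 = 78236.31 mm → 78.24 m.

78.24 m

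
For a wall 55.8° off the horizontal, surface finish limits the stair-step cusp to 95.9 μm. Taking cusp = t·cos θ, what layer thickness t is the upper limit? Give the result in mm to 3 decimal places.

0.171 mm

t = h_c / cos θ = 0.0959 / 0.5621 = 0.171 mm.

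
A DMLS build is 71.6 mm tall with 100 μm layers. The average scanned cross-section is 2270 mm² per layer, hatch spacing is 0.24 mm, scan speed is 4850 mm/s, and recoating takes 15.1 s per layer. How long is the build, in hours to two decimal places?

3.39 hours

Number of layers: 71.6 / 0.1 → 716 (rounded up).
Scan path per layer = 2270 / 0.24 = 9458.3 mm.
Scan time per layer = 9458.3 / 4850 = 1.9502 s.
Per-layer time = 1.9502 + 15.1 = 17.0502 s.
716 layers × 17.0502 s/layer = 12207.9432 s, i.e. 3.39 hours.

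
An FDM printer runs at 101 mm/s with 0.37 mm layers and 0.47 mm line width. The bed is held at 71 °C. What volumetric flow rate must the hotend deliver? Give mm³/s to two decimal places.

17.56

Extrusion cross-section: 0.37 × 0.47 → 0.1739 mm².
Q = v·A = 101 × 0.1739 = 17.56 mm³/s.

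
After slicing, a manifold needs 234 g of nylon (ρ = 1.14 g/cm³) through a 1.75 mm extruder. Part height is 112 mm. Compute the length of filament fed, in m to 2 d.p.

85.34 m

Volume = 234 g / 1.14 g·cm⁻³ = 205.2632 cm³ = 205263.2 mm³.
Filament cross-section = π × (1.75/2)² = 2.4053 mm².
L = V/A = 205263.2/2.4053 = 85337.88 mm → 85.34 m.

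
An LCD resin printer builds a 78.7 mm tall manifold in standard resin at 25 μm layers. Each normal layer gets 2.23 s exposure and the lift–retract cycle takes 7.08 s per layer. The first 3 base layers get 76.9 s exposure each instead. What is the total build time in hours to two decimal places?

8.20 hours

Layers = ⌈78.7/0.025⌉ = 3148.
Bottom layers = 3 × (76.9 + 7.08) = 251.94 s.
Normal layers = 3145 × (2.23 + 7.08) = 29279.95 s.
Total = 251.94 + 29279.95 = 29531.89 s = 8.20 hours.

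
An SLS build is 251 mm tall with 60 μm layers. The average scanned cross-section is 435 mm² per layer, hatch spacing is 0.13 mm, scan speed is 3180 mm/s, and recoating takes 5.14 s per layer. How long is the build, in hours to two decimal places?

Number of layers: 251 / 0.06 → 4184 (rounded up).
Hatch length per layer = 435 / 0.13, so 3346.2 mm.
Laser time per layer: 3346.2 / 3180 → 1.0523 s.
Per-layer time: 1.0523 + 5.14 → 6.1923 s.
Build time = 4184 × 6.1923 = 25908.5832 s = 7.20 hours.

7.20 hours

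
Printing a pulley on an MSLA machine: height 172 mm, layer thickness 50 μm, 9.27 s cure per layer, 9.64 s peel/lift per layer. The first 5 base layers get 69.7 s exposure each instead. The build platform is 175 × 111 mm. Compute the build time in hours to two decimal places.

Layers = ⌈172/0.05⌉ = 3440.
Bottom layers = 5 × (69.7 + 9.64) = 396.7 s.
Normal layers = 3435 × (9.27 + 9.64) = 64955.85 s.
Sum: 396.7 + 64955.85 = 65352.55 s → 18.15 hours.

18.15 hours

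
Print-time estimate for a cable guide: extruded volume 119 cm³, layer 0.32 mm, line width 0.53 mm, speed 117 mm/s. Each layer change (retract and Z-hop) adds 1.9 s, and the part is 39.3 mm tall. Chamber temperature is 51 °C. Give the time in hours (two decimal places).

Bead cross-section: 0.32 × 0.53 → 0.1696 mm².
Path length: 119000 mm³ / 0.1696 mm² → 701650.9 mm.
Print-move time = 701650.9 / 117 = 5997 s.
Number of layers: 39.3 / 0.32 → 123 (rounded up).
Non-print overhead = 123 × 1.9 = 233.7 s.
Total = 5997 + 233.7 = 6230.7 s = 1.73 hours.

1.73 hours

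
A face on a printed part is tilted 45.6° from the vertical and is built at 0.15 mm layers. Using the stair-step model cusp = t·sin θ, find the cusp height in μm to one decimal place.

h_c = t·sin θ = 0.15 × 0.7145 = 0.107175 mm (107.2 μm).

107.2 μm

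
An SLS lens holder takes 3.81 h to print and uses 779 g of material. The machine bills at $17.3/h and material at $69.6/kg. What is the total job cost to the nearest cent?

$120.13

Time charge = 17.3 × 3.81, so $65.913.
Feedstock cost: 69.6 × 779/1000 → $54.2184.
Total = 65.913 + 54.2184 = 120.1314 ≈ $120.13.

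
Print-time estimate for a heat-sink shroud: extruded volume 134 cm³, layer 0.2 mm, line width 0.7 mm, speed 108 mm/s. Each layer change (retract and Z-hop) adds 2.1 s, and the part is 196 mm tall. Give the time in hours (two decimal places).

Bead cross-section = 0.2 × 0.7, so 0.14 mm².
Toolpath length = 134 cm³ / 0.14 mm² = 134000 / 0.14 = 957142.9 mm.
Print-move time = 957142.9 / 108, so 8862.4 s.
Number of layers: 196 / 0.2 → 980 (rounded up).
Layer-change overhead: 980 × 2.1 → 2058 s.
Total = 8862.4 + 2058 = 10920.4 s = 3.03 hours.

3.03 hours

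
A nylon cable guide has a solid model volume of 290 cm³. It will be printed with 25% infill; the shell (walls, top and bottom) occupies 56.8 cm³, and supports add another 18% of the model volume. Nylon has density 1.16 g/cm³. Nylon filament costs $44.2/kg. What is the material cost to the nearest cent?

$8.58

Volume inside the shell = 290 − 56.8, so 233.2 cm³.
Infill deposited = 0.25 × 233.2 = 58.3 cm³.
Support: 0.18 × 290 → 52.2 cm³.
Deposited volume = 56.8 + 58.3 + 52.2, so 167.3 cm³.
Mass: 167.3 × 1.16 → 194.068 g.
At $44.2/kg: 194.068/1000 × 44.2 = $8.58.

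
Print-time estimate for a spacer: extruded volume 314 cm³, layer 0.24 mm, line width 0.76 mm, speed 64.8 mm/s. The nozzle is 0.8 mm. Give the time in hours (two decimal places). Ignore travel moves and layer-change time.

7.38 hours

Line area = 0.24 × 0.76, so 0.1824 mm².
Total extruded path = 314000/0.1824 = 1721491.2 mm.
Time extruding = 1721491.2 / 64.8, so 26566.2 s.
In the requested units: 26566.2 s = 7.38 hours.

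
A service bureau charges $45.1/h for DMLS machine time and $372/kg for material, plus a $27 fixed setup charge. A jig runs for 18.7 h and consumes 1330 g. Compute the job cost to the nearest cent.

$1365.13

Machine cost: 45.1 × 18.7 → $843.37.
Material charge = 372 × 1330/1000 = $494.76.
Adding setup: 843.37 + 494.76 + 27 → $1365.13.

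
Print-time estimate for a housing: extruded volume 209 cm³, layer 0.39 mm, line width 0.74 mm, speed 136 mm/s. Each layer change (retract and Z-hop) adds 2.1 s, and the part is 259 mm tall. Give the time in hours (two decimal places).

1.87 hours

Bead cross-section = 0.39 × 0.74 = 0.2886 mm².
Path length: 209000 mm³ / 0.2886 mm² → 724185.7 mm.
Print-move time = 724185.7 / 136, so 5324.9 s.
Layer count = ceil(259 / 0.39) = 665.
Layer-change overhead = 665 × 2.1, so 1396.5 s.
Total = 5324.9 + 1396.5 = 6721.4 s = 1.87 hours.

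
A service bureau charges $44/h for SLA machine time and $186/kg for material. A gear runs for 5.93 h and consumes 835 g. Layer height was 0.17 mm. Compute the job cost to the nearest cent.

$416.23

Machine cost: 44 × 5.93 → $260.92.
Material cost = 186 × 835/1000, so $155.31.
Total = 260.92 + 155.31 = $416.23.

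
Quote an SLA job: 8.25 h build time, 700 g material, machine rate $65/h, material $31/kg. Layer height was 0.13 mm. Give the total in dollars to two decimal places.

Time charge: 65 × 8.25 → $536.25.
Material charge = 31 × 700/1000 = $21.70.
Total = 536.25 + 21.70 = $557.95.

$557.95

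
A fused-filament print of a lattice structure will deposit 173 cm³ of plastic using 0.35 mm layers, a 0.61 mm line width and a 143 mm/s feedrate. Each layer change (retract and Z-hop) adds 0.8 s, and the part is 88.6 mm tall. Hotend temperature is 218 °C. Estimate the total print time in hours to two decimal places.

Bead cross-section = 0.35 × 0.61, so 0.2135 mm².
Path length: 173000 mm³ / 0.2135 mm² → 810304.4 mm.
Print-move time = 810304.4 / 143, so 5666.5 s.
Layer count = ceil(88.6 / 0.35) = 254.
Z-hop total = 254 × 0.8, so 203.2 s.
Total = 5666.5 + 203.2 = 5869.7 s = 1.63 hours.

1.63 hours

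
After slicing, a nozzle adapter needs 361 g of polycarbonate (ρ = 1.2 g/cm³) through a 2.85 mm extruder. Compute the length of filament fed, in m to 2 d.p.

Extruded volume: 361/1.2 = 300.8333 cm³ (300833.3 mm³).
A = π r² = π × 1.425² = 6.3794 mm².
L = V/A = 300833.3/6.3794 = 47156.99 mm → 47.16 m.

47.16 m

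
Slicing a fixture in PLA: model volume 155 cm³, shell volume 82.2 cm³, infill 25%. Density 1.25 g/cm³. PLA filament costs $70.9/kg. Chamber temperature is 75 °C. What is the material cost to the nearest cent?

$8.90

Interior volume = 155 − 82.2 = 72.8 cm³.
Infill volume = 0.25 × 72.8, so 18.2 cm³.
Deposited volume: 82.2 + 18.2 → 100.4 cm³.
Mass = 100.4 × 1.25 = 125.5 g.
At $70.9/kg: 125.5/1000 × 70.9 = $8.90.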